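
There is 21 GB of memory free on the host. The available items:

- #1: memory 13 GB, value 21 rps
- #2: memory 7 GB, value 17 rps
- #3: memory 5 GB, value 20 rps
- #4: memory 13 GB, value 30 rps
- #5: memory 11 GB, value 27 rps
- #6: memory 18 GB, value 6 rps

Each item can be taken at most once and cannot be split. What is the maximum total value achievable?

50 rps

This is a 0/1 knapsack; check combinations near the capacity.
- #3+#4: memory 5+13=18, value 20+30=50
- #3+#5: memory 5+11=16, value 20+27=47
- #2+#4: memory 7+13=20, value 17+30=47
Best: 50 rps.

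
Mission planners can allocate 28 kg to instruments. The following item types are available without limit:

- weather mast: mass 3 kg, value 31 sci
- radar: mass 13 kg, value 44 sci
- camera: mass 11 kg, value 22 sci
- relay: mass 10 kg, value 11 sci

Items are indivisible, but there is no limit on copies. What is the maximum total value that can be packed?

Best value-per-unit is weather mast at 31/3, and filling with it alone uses mass 9×3=27. No mix of the others beats 9×31 = 279.

279 sci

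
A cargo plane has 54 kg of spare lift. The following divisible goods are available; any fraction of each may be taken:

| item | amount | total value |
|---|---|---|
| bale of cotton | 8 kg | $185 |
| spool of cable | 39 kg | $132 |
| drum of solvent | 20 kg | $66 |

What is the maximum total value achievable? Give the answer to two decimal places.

Take in order of value per unit:
- bale of cotton (185/8 per unit): all 8 → value 185, running total 185.00
- spool of cable (132/39 per unit): all 39 → value 132, running total 317.00
- drum of solvent (66/20 per unit): 7 of 20 → value 7×66/20 = 23.1000, running total 340.10
Total 340.10.

340.10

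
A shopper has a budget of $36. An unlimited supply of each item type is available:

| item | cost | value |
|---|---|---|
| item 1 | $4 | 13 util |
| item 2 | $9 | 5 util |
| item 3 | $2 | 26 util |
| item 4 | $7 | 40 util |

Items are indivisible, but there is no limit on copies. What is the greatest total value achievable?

468 util

Best value-per-unit is item 3 at 26/2, and filling with it alone uses cost 18×2=36. No mix of the others beats 18×26 = 468.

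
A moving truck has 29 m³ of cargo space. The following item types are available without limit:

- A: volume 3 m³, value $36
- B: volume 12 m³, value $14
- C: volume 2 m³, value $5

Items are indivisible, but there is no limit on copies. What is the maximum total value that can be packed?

Best value-per-unit is A at 36/3; filling with it alone gives 9×36 = 324.
Optimal mix: 9×A + 1×C → volume 29, value 329.

$329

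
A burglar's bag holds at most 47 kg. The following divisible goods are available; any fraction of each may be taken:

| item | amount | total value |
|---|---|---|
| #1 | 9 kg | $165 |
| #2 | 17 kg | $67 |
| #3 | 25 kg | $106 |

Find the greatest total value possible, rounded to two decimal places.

322.24

Take in order of value per unit:
- #1 (165/9 per unit): all 9 → value 165, running total 165.00
- #3 (106/25 per unit): all 25 → value 106, running total 271.00
- #2 (67/17 per unit): 13 of 17 → value 13×67/17 = 51.2353, running total 322.24
Total 322.24.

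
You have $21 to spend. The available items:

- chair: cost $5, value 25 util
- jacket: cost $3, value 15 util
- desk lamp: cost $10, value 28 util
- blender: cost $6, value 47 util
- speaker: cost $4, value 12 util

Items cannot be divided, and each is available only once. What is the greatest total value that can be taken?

Check high-value combinations within $21:
- chair+desk lamp+blender: cost 5+10+6=21, value 25+28+47=100
- chair+jacket+blender+speaker: cost 5+3+6+4=18, value 25+15+47+12=99
- jacket+desk lamp+blender: cost 3+10+6=19, value 15+28+47=90
- chair+jacket+blender: cost 5+3+6=14, value 25+15+47=87
Best: 100 util.

100 util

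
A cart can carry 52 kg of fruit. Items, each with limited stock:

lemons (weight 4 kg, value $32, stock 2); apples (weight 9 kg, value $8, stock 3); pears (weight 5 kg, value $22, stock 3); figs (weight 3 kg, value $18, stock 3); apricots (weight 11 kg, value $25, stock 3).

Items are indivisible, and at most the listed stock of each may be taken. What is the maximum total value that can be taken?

$217

Top feasible selections:
- 2×lemons + 1×apples + 3×pears + 3×figs + 1×apricots: weight 52, value 217
- 2×lemons + 3×pears + 2×figs + 2×apricots: weight 51, value 216
- 2×lemons + 2×pears + 3×figs + 2×apricots: weight 49, value 212
Best: $217.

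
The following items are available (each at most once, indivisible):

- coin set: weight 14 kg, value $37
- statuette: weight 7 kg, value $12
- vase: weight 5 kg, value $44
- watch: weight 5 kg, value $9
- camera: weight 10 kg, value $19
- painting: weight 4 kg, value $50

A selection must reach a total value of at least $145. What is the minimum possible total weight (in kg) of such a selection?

33

Subsets with value ≥ 145, sorted by total weight:
- coin set+vase+camera+painting: weight 33, value 150
- coin set+statuette+vase+watch+painting: weight 35, value 152
Minimum weight: 33 kg.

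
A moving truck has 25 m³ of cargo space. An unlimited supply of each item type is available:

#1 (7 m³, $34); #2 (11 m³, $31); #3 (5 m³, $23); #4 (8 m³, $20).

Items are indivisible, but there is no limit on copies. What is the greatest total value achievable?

Best value-per-unit is #1 at 34/7; filling with it alone gives 3×34 = 102.
Optimal mix: 5×#3 → volume 25, value 115.

$115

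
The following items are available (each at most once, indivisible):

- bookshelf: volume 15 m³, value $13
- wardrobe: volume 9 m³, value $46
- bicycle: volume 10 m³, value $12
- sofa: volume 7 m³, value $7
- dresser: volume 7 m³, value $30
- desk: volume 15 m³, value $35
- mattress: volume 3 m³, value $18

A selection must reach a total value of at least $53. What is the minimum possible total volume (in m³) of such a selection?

12

Subsets with value ≥ 53, sorted by total volume:
- wardrobe+mattress: volume 12, value 64
- wardrobe+dresser: volume 16, value 76
Minimum volume: 12 m³.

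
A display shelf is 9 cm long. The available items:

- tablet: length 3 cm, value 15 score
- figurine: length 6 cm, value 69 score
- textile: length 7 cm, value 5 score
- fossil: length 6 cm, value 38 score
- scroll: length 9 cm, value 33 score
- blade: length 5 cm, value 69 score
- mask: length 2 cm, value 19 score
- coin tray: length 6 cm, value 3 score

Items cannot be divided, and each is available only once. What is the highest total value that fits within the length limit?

88 score

Check high-value combinations within 9 cm:
- blade+mask: length 5+2=7, value 69+19=88
- figurine+mask: length 6+2=8, value 69+19=88
- tablet+blade: length 3+5=8, value 15+69=84
- tablet+figurine: length 3+6=9, value 15+69=84
Best: 88 score.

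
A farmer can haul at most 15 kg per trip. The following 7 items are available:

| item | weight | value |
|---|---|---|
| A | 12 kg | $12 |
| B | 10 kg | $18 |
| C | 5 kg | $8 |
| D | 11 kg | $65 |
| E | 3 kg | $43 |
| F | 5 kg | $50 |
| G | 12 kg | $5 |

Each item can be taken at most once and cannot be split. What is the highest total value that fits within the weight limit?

$108

This is a 0/1 knapsack; check combinations near the capacity.
- D+E: weight 11+3=14, value 65+43=108
- C+E+F: weight 5+3+5=13, value 8+43+50=101
- E+F: weight 3+5=8, value 43+50=93
Best: $108.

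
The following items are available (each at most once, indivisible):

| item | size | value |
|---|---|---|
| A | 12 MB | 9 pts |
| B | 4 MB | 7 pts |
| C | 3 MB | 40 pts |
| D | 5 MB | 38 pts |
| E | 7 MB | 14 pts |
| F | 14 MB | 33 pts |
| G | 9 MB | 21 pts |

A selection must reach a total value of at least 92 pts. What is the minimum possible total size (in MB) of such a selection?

Subsets with value ≥ 92, sorted by total size:
- C+D+E: size 15, value 92
- C+D+G: size 17, value 99
- B+C+D+E: size 19, value 99
Minimum size: 15 MB.

15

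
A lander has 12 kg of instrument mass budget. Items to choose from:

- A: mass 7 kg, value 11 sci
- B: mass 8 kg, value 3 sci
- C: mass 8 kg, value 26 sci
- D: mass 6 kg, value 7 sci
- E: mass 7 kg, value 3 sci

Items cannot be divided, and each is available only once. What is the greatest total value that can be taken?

26 sci

This is a 0/1 knapsack; check combinations near the capacity.
- C: mass 8, value 26
- A: mass 7, value 11
- D: mass 6, value 7
Best: 26 sci.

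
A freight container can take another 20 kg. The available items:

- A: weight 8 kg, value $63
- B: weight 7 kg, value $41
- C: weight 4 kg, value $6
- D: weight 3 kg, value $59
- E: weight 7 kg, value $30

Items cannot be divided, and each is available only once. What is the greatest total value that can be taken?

$163

This is a 0/1 knapsack; check combinations near the capacity.
- A+B+D: weight 8+7+3=18, value 63+41+59=163
- A+D+E: weight 8+3+7=18, value 63+59+30=152
- B+D+E: weight 7+3+7=17, value 41+59+30=130
- A+C+D: weight 8+4+3=15, value 63+6+59=128
- A+D: weight 8+3=11, value 63+59=122
Best: $163.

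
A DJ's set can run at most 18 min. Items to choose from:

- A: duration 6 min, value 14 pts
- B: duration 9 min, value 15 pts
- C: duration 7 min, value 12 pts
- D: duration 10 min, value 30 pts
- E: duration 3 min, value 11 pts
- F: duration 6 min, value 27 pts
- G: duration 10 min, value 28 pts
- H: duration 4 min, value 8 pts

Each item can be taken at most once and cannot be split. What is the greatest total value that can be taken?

Check high-value combinations within 18 min:
- D+F: duration 10+6=16, value 30+27=57
- F+G: duration 6+10=16, value 27+28=55
- B+E+F: duration 9+3+6=18, value 15+11+27=53
- A+E+F: duration 6+3+6=15, value 14+11+27=52
- C+E+F: duration 7+3+6=16, value 12+11+27=50
Best: 57 pts.

57 pts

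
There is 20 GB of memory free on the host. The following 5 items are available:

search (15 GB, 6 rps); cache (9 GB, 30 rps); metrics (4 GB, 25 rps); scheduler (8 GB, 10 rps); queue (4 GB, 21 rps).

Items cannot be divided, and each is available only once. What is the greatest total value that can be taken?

76 rps

Check high-value combinations within 20 GB:
- cache+metrics+queue: memory 9+4+4=17, value 30+25+21=76
- metrics+scheduler+queue: memory 4+8+4=16, value 25+10+21=56
- cache+metrics: memory 9+4=13, value 30+25=55
- cache+queue: memory 9+4=13, value 30+21=51
- metrics+queue: memory 4+4=8, value 25+21=46
Best: 76 rps.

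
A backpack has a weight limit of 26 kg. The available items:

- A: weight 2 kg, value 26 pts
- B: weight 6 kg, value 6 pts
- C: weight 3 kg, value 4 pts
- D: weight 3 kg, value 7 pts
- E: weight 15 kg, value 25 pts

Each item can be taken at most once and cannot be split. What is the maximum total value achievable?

64 pts

Check high-value combinations within 26 kg:
- A+B+D+E: weight 2+6+3+15=26, value 26+6+7+25=64
- A+C+D+E: weight 2+3+3+15=23, value 26+4+7+25=62
- A+B+C+E: weight 2+6+3+15=26, value 26+6+4+25=61
- A+D+E: weight 2+3+15=20, value 26+7+25=58
Best: 64 pts.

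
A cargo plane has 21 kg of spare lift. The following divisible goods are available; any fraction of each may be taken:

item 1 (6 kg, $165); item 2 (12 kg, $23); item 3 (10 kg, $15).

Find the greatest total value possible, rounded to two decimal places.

Take in order of value per unit:
- item 1 (165/6 per unit): all 6 → value 165, running total 165.00
- item 2 (23/12 per unit): all 12 → value 23, running total 188.00
- item 3 (15/10 per unit): 3 of 10 → value 3×15/10 = 4.5000, running total 192.50
Total 192.50.

192.50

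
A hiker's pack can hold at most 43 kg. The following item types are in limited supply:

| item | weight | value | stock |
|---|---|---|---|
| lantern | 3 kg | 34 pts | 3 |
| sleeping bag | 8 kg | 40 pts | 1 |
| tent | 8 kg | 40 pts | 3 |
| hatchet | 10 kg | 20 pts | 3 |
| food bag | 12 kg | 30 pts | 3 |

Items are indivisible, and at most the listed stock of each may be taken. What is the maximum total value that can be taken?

Best selections within weight 43 and stock limits:
- 3×lantern + 1×sleeping bag + 3×tent: weight 41, value 262
- 3×lantern + 3×tent + 1×hatchet: weight 43, value 242
- 3×lantern + 1×sleeping bag + 2×tent + 1×hatchet: weight 43, value 242
Best: 262 pts.

262 pts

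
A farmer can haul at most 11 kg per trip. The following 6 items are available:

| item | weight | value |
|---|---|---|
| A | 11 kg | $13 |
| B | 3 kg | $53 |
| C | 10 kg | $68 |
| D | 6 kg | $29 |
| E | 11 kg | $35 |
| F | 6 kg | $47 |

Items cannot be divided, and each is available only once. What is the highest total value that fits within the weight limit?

$100

Check high-value combinations within 11 kg:
- B+F: weight 3+6=9, value 53+47=100
- B+D: weight 3+6=9, value 53+29=82
- C: weight 10, value 68
Best: $100.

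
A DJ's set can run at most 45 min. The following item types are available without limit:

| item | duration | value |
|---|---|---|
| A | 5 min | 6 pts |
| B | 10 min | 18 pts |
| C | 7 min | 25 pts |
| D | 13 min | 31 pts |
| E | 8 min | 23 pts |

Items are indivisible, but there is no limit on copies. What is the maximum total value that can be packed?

Best value-per-unit is C at 25/7, and filling with it alone uses duration 6×7=42. No mix of the others beats 6×25 = 150.

150 pts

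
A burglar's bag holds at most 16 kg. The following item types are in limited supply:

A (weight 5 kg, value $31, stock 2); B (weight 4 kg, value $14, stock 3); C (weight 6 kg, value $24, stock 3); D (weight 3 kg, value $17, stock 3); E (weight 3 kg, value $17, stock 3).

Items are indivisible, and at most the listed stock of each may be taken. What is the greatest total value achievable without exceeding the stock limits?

$96

Top feasible selections:
- 2×A + 2×E: weight 16, value 96
- 2×A + 1×D + 1×E: weight 16, value 96
- 2×A + 2×D: weight 16, value 96
Best: $96.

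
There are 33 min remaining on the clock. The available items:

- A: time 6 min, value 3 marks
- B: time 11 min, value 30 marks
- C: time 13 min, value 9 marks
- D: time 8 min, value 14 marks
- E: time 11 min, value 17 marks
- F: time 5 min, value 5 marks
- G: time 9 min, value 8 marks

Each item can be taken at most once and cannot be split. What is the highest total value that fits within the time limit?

61 marks

This is a 0/1 knapsack; check combinations near the capacity.
- B+D+E: time 11+8+11=30, value 30+14+17=61
- B+D+F+G: time 11+8+5+9=33, value 30+14+5+8=57
- B+E+G: time 11+11+9=31, value 30+17+8=55
- A+B+E+F: time 6+11+11+5=33, value 3+30+17+5=55
- B+C+D: time 11+13+8=32, value 30+9+14=53
Best: 61 marks.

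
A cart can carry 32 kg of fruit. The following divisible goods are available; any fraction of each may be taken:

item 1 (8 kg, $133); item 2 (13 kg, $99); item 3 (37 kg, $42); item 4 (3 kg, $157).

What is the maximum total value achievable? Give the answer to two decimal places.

398.08

Take in order of value per unit:
- item 4 (157/3 per unit): all 3 → value 157, running total 157.00
- item 1 (133/8 per unit): all 8 → value 133, running total 290.00
- item 2 (99/13 per unit): all 13 → value 99, running total 389.00
- item 3 (42/37 per unit): 8 of 37 → value 8×42/37 = 9.0811, running total 398.08
Total 398.08.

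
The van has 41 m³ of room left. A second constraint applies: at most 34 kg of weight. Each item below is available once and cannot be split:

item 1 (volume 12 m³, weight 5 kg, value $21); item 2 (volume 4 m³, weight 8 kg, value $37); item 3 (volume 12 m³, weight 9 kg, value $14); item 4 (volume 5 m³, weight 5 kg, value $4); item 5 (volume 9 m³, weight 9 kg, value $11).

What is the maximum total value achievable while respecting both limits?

Feasible sets respecting both limits:
- item 1+item 2+item 3+item 5: volume 37, weight 31, value 83
- item 1+item 2+item 3+item 4: volume 33, weight 27, value 76
- item 1+item 2+item 4+item 5: volume 30, weight 27, value 73
Best: $83.

$83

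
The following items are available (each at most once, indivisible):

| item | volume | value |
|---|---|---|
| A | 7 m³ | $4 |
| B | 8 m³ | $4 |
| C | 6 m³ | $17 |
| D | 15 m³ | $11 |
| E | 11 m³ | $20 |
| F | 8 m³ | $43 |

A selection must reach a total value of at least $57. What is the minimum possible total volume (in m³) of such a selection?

Subsets with value ≥ 57, sorted by total volume:
- C+F: volume 14, value 60
- E+F: volume 19, value 63
- A+C+F: volume 21, value 64
- B+C+F: volume 22, value 64
Minimum volume: 14 m³.

14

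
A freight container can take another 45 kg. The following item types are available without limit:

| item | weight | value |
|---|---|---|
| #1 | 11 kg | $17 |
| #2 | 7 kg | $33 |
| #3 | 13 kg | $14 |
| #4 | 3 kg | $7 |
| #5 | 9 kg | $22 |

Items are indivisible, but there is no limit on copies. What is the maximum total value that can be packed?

$205

Best value-per-unit is #2 at 33/7; filling with it alone gives 6×33 = 198.
Optimal mix: 6×#2 + 1×#4 → weight 45, value 205.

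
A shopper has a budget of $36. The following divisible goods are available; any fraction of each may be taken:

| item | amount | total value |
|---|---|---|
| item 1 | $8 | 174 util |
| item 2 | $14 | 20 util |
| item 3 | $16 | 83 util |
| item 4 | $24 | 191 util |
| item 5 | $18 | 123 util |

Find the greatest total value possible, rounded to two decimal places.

392.33

Take in order of value per unit:
- item 1 (174/8 per unit): all 8 → value 174, running total 174.00
- item 4 (191/24 per unit): all 24 → value 191, running total 365.00
- item 5 (123/18 per unit): 4 of 18 → value 4×123/18 = 27.3333, running total 392.33
Total 392.33.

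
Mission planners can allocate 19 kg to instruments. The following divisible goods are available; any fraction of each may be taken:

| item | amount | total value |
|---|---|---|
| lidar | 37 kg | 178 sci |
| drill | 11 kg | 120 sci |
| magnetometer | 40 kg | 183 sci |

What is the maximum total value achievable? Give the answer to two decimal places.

Take in order of value per unit:
- drill (120/11 per unit): all 11 → value 120, running total 120.00
- lidar (178/37 per unit): 8 of 37 → value 8×178/37 = 38.4865, running total 158.49
Total 158.49.

158.49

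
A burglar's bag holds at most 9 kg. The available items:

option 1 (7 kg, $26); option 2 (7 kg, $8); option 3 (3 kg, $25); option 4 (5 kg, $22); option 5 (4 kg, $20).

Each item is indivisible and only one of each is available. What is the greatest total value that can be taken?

$47

This is a 0/1 knapsack; check combinations near the capacity.
- option 3+option 4: weight 3+5=8, value 25+22=47
- option 3+option 5: weight 3+4=7, value 25+20=45
- option 4+option 5: weight 5+4=9, value 22+20=42
- option 1: weight 7, value 26
Best: $47.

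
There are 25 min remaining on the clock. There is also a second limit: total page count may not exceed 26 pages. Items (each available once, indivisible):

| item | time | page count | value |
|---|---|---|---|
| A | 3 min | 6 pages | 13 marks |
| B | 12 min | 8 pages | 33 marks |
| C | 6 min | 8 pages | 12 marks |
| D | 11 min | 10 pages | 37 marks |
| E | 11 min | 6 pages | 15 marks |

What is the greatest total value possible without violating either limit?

70 marks

Feasible sets respecting both limits:
- B+D: time 23, page count 18, value 70
- A+D+E: time 25, page count 22, value 65
- A+C+D: time 20, page count 24, value 62
Best: 70 marks.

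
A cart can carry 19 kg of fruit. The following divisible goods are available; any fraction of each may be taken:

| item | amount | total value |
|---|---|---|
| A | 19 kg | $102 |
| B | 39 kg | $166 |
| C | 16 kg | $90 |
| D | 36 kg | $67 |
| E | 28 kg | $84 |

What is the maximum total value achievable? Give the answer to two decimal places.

Take in order of value per unit:
- C (90/16 per unit): all 16 → value 90, running total 90.00
- A (102/19 per unit): 3 of 19 → value 3×102/19 = 16.1053, running total 106.11
Total 106.11.

106.11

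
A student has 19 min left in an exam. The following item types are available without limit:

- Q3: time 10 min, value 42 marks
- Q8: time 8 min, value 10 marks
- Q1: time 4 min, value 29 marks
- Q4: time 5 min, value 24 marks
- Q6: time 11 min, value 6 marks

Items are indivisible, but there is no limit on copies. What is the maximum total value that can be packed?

116 marks

Best value-per-unit is Q1 at 29/4, and filling with it alone uses time 4×4=16. No mix of the others beats 4×29 = 116.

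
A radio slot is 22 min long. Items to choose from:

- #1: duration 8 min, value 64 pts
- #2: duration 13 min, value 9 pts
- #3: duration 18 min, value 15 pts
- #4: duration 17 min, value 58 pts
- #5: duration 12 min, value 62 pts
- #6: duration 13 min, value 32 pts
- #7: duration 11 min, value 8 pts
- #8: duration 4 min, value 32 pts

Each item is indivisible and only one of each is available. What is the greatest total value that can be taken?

Check high-value combinations within 22 min:
- #1+#5: duration 8+12=20, value 64+62=126
- #1+#8: duration 8+4=12, value 64+32=96
- #1+#6: duration 8+13=21, value 64+32=96
- #5+#8: duration 12+4=16, value 62+32=94
Best: 126 pts.

126 pts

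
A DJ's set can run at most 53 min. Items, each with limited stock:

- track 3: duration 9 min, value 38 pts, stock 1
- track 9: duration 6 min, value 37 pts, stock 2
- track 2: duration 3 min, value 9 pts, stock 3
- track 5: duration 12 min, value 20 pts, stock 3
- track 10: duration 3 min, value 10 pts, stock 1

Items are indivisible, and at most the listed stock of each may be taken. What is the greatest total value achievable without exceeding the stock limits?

Top feasible selections:
- 1×track 3 + 2×track 9 + 1×track 2 + 2×track 5 + 1×track 10: duration 51, value 171
- 1×track 3 + 2×track 9 + 2×track 2 + 2×track 5: duration 51, value 170
- 1×track 3 + 2×track 9 + 3×track 2 + 1×track 5 + 1×track 10: duration 45, value 169
Best: 171 pts.

171 pts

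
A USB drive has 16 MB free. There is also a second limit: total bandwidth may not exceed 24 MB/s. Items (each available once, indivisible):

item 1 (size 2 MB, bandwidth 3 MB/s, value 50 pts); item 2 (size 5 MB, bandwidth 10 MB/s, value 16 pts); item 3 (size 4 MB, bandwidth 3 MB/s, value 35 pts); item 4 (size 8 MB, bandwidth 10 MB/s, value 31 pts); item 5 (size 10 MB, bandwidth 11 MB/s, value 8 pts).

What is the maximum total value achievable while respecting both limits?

Feasible sets respecting both limits:
- item 1+item 3+item 4: size 14, bandwidth 16, value 116
- item 1+item 2+item 3: size 11, bandwidth 16, value 101
- item 1+item 2+item 4: size 15, bandwidth 23, value 97
Best: 116 pts.

116 pts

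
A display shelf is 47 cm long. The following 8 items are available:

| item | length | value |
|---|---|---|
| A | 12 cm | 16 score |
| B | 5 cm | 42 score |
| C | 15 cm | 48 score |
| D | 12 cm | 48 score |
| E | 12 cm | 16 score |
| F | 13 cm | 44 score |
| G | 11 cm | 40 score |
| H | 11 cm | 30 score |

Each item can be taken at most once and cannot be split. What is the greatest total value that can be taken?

182 score

Check high-value combinations within 47 cm:
- B+C+D+F: length 5+15+12+13=45, value 42+48+48+44=182
- B+C+D+G: length 5+15+12+11=43, value 42+48+48+40=178
- B+D+F+G: length 5+12+13+11=41, value 42+48+44+40=174
- B+C+F+G: length 5+15+13+11=44, value 42+48+44+40=174
Best: 182 score.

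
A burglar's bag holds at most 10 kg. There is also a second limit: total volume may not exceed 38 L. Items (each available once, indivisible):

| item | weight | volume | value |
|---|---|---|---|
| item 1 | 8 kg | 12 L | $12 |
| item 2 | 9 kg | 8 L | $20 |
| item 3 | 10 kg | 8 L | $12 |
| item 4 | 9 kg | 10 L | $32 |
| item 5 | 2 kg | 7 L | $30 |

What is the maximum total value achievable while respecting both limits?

Feasible sets respecting both limits:
- item 1+item 5: weight 10, volume 19, value 42
- item 4: weight 9, volume 10, value 32
- item 5: weight 2, volume 7, value 30
- item 2: weight 9, volume 8, value 20
Best: $42.

$42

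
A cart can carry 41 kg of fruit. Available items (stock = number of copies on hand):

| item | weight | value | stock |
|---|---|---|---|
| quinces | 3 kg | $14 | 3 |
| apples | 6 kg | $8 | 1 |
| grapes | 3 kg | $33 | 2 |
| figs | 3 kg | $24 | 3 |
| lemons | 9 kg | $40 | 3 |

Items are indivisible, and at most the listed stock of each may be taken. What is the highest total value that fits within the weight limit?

$246

Best selections within weight 41 and stock limits:
- 2×quinces + 2×grapes + 3×figs + 2×lemons: weight 39, value 246
- 3×quinces + 2×grapes + 2×figs + 2×lemons: weight 39, value 236
- 2×grapes + 2×figs + 3×lemons: weight 39, value 234
- 1×quinces + 2×grapes + 3×figs + 2×lemons: weight 36, value 232
Best: $246.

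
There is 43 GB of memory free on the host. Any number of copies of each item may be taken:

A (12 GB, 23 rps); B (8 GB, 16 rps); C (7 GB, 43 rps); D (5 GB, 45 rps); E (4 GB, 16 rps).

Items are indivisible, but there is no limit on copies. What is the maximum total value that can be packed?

360 rps

Best value-per-unit is D at 45/5, and filling with it alone uses memory 8×5=40. No mix of the others beats 8×45 = 360.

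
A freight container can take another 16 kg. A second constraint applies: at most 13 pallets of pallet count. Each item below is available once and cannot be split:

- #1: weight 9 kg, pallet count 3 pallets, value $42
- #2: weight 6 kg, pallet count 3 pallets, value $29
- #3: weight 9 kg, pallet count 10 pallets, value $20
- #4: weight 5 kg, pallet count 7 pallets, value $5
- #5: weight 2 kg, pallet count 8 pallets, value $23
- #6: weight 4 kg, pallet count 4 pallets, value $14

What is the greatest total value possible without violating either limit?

Feasible sets respecting both limits:
- #1+#2: weight 15, pallet count 6, value 71
- #1+#5: weight 11, pallet count 11, value 65
- #1+#6: weight 13, pallet count 7, value 56
- #2+#5: weight 8, pallet count 11, value 52
Best: $71.

$71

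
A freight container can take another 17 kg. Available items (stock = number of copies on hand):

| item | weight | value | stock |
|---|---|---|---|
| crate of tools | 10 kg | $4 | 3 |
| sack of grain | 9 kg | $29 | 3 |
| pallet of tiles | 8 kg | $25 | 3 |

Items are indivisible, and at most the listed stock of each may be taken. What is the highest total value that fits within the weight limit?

$54

Best selections within weight 17 and stock limits:
- 1×sack of grain + 1×pallet of tiles: weight 17, value 54
- 2×pallet of tiles: weight 16, value 50
Best: $54.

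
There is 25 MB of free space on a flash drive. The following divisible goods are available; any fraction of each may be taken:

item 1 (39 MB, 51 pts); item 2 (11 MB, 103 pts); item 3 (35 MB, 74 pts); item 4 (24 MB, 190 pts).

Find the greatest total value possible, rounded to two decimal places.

Take in order of value per unit:
- item 2 (103/11 per unit): all 11 → value 103, running total 103.00
- item 4 (190/24 per unit): 14 of 24 → value 14×190/24 = 110.8333, running total 213.83
Total 213.83.

213.83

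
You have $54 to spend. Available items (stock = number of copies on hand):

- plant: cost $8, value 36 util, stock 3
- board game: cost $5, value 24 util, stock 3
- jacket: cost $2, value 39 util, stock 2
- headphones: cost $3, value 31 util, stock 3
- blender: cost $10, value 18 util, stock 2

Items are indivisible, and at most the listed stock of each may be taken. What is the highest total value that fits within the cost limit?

Top feasible selections:
- 3×plant + 3×board game + 2×jacket + 3×headphones: cost 52, value 351
- 2×plant + 3×board game + 2×jacket + 3×headphones + 1×blender: cost 54, value 333
- 3×plant + 2×board game + 2×jacket + 3×headphones: cost 47, value 327
- 3×plant + 1×board game + 2×jacket + 3×headphones + 1×blender: cost 52, value 321
Best: 351 util.

351 util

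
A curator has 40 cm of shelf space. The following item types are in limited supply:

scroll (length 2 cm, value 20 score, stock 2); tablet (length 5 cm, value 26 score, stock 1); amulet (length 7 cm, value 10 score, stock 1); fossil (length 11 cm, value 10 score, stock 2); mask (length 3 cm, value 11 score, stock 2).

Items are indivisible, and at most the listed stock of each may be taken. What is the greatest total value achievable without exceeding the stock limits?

Top feasible selections:
- 2×scroll + 1×tablet + 1×amulet + 1×fossil + 2×mask: length 33, value 108
- 2×scroll + 1×tablet + 2×fossil + 2×mask: length 37, value 108
- 2×scroll + 1×tablet + 1×amulet + 2×mask: length 22, value 98
- 2×scroll + 1×tablet + 1×fossil + 2×mask: length 26, value 98
Best: 108 score.

108 score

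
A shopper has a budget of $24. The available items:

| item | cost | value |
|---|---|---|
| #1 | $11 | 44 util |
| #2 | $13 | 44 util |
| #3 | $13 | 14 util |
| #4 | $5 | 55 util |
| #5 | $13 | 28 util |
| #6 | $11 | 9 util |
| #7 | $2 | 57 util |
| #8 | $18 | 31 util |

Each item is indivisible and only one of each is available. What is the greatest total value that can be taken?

156 util

Check high-value combinations within $24:
- #1+#4+#7: cost 11+5+2=18, value 44+55+57=156
- #2+#4+#7: cost 13+5+2=20, value 44+55+57=156
- #4+#5+#7: cost 5+13+2=20, value 55+28+57=140
Best: 156 util.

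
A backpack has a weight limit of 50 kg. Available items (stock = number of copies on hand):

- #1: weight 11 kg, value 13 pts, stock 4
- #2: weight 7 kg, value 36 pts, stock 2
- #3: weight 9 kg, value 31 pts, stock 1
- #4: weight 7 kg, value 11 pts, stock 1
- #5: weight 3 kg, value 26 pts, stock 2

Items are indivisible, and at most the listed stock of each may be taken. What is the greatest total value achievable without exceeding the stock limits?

Top feasible selections:
- 1×#1 + 2×#2 + 1×#3 + 1×#4 + 2×#5: weight 47, value 179
- 1×#1 + 2×#2 + 1×#3 + 2×#5: weight 40, value 168
Best: 179 pts.

179 pts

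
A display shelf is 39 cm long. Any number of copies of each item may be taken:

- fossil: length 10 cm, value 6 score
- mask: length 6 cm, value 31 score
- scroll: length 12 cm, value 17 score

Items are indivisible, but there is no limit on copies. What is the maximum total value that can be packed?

Best value-per-unit is mask at 31/6, and filling with it alone uses length 6×6=36. No mix of the others beats 6×31 = 186.

186 score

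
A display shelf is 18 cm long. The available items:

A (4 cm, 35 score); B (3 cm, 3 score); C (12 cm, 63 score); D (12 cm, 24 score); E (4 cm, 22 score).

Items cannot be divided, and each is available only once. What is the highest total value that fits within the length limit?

Check high-value combinations within 18 cm:
- A+C: length 4+12=16, value 35+63=98
- C+E: length 12+4=16, value 63+22=85
- B+C: length 3+12=15, value 3+63=66
Best: 98 score.

98 score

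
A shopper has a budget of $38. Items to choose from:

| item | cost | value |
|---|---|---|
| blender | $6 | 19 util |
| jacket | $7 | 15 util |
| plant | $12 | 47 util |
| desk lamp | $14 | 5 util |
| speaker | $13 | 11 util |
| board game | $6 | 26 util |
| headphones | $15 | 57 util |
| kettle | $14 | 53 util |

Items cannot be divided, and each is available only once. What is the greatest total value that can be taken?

145 util

Check high-value combinations within $38:
- blender+plant+board game+kettle: cost 6+12+6+14=38, value 19+47+26+53=145
- board game+headphones+kettle: cost 6+15+14=35, value 26+57+53=136
- plant+board game+headphones: cost 12+6+15=33, value 47+26+57=130
Best: 145 util.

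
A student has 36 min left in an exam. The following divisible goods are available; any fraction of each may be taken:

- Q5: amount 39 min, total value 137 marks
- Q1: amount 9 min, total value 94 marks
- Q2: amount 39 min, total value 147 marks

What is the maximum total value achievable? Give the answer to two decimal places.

Take in order of value per unit:
- Q1 (94/9 per unit): all 9 → value 94, running total 94.00
- Q2 (147/39 per unit): 27 of 39 → value 27×147/39 = 101.7692, running total 195.77
Total 195.77.

195.77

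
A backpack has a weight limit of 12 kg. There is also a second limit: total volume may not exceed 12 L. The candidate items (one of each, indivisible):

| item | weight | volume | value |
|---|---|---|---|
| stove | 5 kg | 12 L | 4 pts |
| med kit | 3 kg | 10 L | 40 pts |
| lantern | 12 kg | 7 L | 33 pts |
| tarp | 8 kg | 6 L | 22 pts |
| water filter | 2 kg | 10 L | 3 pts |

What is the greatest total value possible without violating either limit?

40 pts

Feasible sets respecting both limits:
- med kit: weight 3, volume 10, value 40
- lantern: weight 12, volume 7, value 33
- tarp: weight 8, volume 6, value 22
Best: 40 pts.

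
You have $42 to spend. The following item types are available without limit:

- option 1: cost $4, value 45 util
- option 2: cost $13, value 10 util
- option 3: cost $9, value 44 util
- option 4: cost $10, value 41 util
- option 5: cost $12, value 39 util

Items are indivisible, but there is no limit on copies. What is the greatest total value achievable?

Best value-per-unit is option 1 at 45/4, and filling with it alone uses cost 10×4=40. No mix of the others beats 10×45 = 450.

450 util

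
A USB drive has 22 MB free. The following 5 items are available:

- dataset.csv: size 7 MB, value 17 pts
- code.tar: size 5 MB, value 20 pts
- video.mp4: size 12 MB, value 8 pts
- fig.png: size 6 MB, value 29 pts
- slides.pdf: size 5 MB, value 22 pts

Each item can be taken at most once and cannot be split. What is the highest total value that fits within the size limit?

71 pts

Check high-value combinations within 22 MB:
- code.tar+fig.png+slides.pdf: size 5+6+5=16, value 20+29+22=71
- dataset.csv+fig.png+slides.pdf: size 7+6+5=18, value 17+29+22=68
- dataset.csv+code.tar+fig.png: size 7+5+6=18, value 17+20+29=66
Best: 71 pts.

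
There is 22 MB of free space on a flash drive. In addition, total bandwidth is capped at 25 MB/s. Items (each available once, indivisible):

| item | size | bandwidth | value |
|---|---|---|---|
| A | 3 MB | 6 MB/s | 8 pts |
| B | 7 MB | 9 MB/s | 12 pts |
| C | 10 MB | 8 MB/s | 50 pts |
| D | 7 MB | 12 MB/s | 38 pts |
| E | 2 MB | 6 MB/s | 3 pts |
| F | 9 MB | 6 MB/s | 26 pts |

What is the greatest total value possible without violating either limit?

88 pts

Feasible sets respecting both limits:
- C+D: size 17, bandwidth 20, value 88
- A+C+F: size 22, bandwidth 20, value 84
- C+E+F: size 21, bandwidth 20, value 79
- C+F: size 19, bandwidth 14, value 76
Best: 88 pts.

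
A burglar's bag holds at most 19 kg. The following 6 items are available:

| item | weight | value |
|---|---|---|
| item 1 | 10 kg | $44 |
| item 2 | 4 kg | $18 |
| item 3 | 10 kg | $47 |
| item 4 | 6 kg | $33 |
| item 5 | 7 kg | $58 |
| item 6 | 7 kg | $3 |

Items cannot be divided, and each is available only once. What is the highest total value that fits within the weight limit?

$109

Check high-value combinations within 19 kg:
- item 2+item 4+item 5: weight 4+6+7=17, value 18+33+58=109
- item 3+item 5: weight 10+7=17, value 47+58=105
- item 1+item 5: weight 10+7=17, value 44+58=102
- item 4+item 5: weight 6+7=13, value 33+58=91
- item 3+item 4: weight 10+6=16, value 47+33=80
Best: $109.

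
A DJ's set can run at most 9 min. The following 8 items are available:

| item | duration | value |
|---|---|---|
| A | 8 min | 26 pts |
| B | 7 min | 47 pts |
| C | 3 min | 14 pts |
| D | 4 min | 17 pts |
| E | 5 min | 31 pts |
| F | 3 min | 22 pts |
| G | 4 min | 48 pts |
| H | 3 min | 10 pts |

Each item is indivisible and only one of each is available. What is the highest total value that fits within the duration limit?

79 pts

Check high-value combinations within 9 min:
- E+G: duration 5+4=9, value 31+48=79
- F+G: duration 3+4=7, value 22+48=70
- D+G: duration 4+4=8, value 17+48=65
- C+G: duration 3+4=7, value 14+48=62
Best: 79 pts.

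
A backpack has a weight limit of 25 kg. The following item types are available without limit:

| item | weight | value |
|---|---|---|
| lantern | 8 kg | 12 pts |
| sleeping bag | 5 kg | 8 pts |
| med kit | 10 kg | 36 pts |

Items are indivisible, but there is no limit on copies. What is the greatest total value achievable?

80 pts

Best value-per-unit is med kit at 36/10; filling with it alone gives 2×36 = 72.
Optimal mix: 1×sleeping bag + 2×med kit → weight 25, value 80.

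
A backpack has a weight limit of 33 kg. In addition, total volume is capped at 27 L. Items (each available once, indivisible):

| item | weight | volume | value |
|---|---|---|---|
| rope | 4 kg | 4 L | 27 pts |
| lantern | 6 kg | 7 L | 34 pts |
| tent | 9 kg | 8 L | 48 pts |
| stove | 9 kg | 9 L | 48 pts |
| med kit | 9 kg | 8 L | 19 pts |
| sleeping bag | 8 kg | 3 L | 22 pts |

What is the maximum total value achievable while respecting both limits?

152 pts

Feasible sets respecting both limits:
- lantern+tent+stove+sleeping bag: weight 32, volume 27, value 152
- rope+tent+stove+sleeping bag: weight 30, volume 24, value 145
- rope+lantern+tent+sleeping bag: weight 27, volume 22, value 131
Best: 152 pts.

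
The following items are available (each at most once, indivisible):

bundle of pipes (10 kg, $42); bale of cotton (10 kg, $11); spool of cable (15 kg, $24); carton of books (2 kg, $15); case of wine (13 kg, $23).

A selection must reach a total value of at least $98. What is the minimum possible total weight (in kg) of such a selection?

40

Subsets with value ≥ 98, sorted by total weight:
- bundle of pipes+spool of cable+carton of books+case of wine: weight 40, value 104
- bundle of pipes+bale of cotton+spool of cable+case of wine: weight 48, value 100
- bundle of pipes+bale of cotton+spool of cable+carton of books+case of wine: weight 50, value 115
Minimum weight: 40 kg.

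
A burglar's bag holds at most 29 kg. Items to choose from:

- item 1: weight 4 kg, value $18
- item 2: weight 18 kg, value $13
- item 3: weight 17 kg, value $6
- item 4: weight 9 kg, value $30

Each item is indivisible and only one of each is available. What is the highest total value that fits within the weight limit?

Check high-value combinations within 29 kg:
- item 1+item 4: weight 4+9=13, value 18+30=48
- item 2+item 4: weight 18+9=27, value 13+30=43
- item 3+item 4: weight 17+9=26, value 6+30=36
- item 1+item 2: weight 4+18=22, value 18+13=31
- item 4: weight 9, value 30
Best: $48.

$48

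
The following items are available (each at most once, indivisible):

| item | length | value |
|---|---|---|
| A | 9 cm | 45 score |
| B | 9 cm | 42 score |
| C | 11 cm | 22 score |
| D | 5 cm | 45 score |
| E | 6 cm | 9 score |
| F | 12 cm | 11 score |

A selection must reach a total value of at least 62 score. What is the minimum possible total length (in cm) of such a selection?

Subsets with value ≥ 62, sorted by total length:
- A+D: length 14, value 90
- B+D: length 14, value 87
- C+D: length 16, value 67
- A+B: length 18, value 87
Minimum length: 14 cm.

14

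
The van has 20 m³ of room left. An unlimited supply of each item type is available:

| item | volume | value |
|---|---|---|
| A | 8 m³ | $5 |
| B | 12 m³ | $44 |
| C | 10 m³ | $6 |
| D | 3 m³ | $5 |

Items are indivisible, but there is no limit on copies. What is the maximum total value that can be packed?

$54

Best value-per-unit is B at 44/12; filling with it alone gives 1×44 = 44.
Optimal mix: 1×B + 2×D → volume 18, value 54.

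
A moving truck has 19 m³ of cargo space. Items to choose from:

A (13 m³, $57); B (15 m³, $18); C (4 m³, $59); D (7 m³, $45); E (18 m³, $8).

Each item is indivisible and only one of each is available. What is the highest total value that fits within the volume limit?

Check high-value combinations within 19 m³:
- A+C: volume 13+4=17, value 57+59=116
- C+D: volume 4+7=11, value 59+45=104
- B+C: volume 15+4=19, value 18+59=77
Best: $116.

$116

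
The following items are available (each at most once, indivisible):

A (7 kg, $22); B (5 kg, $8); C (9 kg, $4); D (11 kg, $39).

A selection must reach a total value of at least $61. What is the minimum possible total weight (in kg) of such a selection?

18

Subsets with value ≥ 61, sorted by total weight:
- A+D: weight 18, value 61
- A+B+D: weight 23, value 69
Minimum weight: 18 kg.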